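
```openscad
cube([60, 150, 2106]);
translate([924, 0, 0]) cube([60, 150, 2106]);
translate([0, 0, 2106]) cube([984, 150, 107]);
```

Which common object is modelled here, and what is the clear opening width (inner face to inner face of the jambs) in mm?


A door frame. The clear opening width is 864 mm.

Two 2106 mm tall posts with a header on top — a door frame. The left jamb is 60 mm wide at x = 0; the right jamb starts at x = 924. The clear opening is 924 − 60 = 864 mm.


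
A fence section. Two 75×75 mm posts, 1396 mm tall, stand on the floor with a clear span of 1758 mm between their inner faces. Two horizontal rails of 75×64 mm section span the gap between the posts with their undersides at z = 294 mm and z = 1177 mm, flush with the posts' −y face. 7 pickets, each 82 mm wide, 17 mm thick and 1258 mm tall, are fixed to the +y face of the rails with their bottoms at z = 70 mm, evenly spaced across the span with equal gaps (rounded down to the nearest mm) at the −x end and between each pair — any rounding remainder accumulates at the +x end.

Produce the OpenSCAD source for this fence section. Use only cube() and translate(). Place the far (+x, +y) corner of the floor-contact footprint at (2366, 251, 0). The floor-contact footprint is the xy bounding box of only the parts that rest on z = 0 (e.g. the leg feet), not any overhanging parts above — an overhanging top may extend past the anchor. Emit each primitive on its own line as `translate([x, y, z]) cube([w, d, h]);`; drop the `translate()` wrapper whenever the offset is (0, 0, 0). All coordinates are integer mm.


translate([458, 176, 0]) cube([75, 75, 1396]);
translate([2291, 176, 0]) cube([75, 75, 1396]);
translate([533, 176, 294]) cube([1758, 75, 64]);
translate([533, 176, 1177]) cube([1758, 75, 64]);
translate([681, 251, 70]) cube([82, 17, 1258]);
translate([911, 251, 70]) cube([82, 17, 1258]);
translate([1141, 251, 70]) cube([82, 17, 1258]);
translate([1371, 251, 70]) cube([82, 17, 1258]);
translate([1601, 251, 70]) cube([82, 17, 1258]);
translate([1831, 251, 70]) cube([82, 17, 1258]);
translate([2061, 251, 70]) cube([82, 17, 1258]);


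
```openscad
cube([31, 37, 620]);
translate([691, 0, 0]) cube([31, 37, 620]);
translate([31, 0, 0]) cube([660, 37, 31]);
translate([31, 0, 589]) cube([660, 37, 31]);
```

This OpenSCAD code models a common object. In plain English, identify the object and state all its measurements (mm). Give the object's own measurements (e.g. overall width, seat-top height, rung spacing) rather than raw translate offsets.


A rectangular picture frame lying in the x–z plane (depth along y). The opening is 660 mm wide (x) by 558 mm tall (z), surrounded by a border 31 mm wide on all four sides. The frame is 37 mm deep and is made of two full-height vertical stiles with two horizontal rails fitted between them.


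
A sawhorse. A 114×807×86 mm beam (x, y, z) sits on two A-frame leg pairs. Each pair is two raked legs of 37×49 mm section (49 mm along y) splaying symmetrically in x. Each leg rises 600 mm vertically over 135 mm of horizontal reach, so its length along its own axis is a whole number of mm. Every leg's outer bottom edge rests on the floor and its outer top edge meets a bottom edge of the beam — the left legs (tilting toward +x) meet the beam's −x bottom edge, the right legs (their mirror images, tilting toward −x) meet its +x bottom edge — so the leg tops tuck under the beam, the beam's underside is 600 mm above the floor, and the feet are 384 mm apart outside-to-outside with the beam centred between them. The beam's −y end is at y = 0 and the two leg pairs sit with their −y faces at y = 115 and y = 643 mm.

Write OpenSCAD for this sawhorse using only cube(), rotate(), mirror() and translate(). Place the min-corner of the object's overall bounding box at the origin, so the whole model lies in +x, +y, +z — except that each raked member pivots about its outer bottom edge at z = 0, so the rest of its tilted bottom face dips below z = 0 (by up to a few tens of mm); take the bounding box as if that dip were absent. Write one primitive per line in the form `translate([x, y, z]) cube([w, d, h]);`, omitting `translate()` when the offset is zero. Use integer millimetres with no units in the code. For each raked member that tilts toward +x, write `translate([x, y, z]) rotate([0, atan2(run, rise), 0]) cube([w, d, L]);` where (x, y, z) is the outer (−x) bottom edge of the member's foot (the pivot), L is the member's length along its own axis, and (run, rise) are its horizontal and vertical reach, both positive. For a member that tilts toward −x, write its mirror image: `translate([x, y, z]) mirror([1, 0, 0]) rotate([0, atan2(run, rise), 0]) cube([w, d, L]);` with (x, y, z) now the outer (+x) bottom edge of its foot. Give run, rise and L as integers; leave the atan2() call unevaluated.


translate([135, 0, 600]) cube([114, 807, 86]);
translate([0, 115, 0]) rotate([0, atan2(135, 600), 0]) cube([37, 49, 615]);
translate([384, 115, 0]) mirror([1, 0, 0]) rotate([0, atan2(135, 600), 0]) cube([37, 49, 615]);
translate([0, 643, 0]) rotate([0, atan2(135, 600), 0]) cube([37, 49, 615]);
translate([384, 643, 0]) mirror([1, 0, 0]) rotate([0, atan2(135, 600), 0]) cube([37, 49, 615]);


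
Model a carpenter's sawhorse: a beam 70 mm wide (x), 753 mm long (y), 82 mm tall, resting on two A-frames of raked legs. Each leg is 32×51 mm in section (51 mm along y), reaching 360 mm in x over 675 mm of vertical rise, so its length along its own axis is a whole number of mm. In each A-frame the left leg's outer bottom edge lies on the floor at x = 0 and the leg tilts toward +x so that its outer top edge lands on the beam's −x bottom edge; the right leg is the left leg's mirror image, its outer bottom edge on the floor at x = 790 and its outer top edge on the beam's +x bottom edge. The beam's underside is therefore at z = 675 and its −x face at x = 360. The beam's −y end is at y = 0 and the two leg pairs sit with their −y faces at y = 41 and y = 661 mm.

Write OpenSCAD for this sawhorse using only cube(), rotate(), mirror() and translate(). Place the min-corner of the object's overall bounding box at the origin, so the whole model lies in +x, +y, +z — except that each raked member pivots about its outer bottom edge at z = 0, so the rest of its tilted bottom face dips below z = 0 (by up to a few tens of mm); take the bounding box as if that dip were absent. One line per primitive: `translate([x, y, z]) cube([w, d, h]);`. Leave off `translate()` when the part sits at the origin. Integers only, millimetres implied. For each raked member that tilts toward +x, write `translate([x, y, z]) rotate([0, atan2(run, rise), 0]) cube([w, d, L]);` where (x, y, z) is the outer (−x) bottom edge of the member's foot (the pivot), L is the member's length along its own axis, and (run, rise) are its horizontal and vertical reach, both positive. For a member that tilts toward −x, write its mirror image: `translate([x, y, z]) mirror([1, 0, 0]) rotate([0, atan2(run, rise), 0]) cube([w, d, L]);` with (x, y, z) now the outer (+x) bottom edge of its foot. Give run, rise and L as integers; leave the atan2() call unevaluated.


// leg length = √(360² + 675²) = 765
// right-leg outer foot x = 2·360 + 70 = 790
// beam min-corner = (360, 0, 675)
translate([360, 0, 675]) cube([70, 753, 82]);
translate([0, 41, 0]) rotate([0, atan2(360, 675), 0]) cube([32, 51, 765]);
translate([790, 41, 0]) mirror([1, 0, 0]) rotate([0, atan2(360, 675), 0]) cube([32, 51, 765]);
translate([0, 661, 0]) rotate([0, atan2(360, 675), 0]) cube([32, 51, 765]);
translate([790, 661, 0]) mirror([1, 0, 0]) rotate([0, atan2(360, 675), 0]) cube([32, 51, 765]);


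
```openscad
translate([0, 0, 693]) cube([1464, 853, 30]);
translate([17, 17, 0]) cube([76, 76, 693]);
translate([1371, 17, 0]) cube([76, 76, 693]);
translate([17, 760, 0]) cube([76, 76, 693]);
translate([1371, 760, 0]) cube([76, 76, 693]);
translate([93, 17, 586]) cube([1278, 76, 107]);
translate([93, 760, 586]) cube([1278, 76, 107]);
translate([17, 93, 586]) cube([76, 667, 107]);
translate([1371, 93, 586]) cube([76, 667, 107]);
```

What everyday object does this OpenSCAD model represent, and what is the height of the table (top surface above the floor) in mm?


A table. The table height is 723 mm.

A 1464×853×30 slab sits at z = 693 on four 76 mm square posts — a table. The top surface is at 693 + 30 = 723 mm.


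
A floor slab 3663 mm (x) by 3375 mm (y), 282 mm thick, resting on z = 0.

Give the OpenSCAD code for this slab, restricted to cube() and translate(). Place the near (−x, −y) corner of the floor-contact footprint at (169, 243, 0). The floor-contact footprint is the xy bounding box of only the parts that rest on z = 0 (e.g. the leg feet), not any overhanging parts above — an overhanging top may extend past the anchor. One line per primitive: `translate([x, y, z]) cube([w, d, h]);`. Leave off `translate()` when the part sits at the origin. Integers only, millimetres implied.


translate([169, 243, 0]) cube([3663, 3375, 282]);


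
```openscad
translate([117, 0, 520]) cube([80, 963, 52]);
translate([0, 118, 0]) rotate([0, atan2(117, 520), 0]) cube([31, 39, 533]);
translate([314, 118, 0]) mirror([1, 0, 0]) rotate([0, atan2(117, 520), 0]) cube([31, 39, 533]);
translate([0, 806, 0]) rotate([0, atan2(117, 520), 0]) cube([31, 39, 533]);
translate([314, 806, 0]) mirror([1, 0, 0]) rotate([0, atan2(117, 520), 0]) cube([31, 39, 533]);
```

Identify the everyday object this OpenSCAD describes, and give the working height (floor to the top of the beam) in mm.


A sawhorse. The overall height is 572 mm.

A beam across two mirrored pairs of raked legs — a sawhorse. The beam's underside is at z = 520 (matching the legs' vertical rise in atan2(117, 520)) and the beam is 52 mm tall, so its top is at 520 + 52 = 572 mm. The raked legs top out at the beam's underside, so that is the highest point.


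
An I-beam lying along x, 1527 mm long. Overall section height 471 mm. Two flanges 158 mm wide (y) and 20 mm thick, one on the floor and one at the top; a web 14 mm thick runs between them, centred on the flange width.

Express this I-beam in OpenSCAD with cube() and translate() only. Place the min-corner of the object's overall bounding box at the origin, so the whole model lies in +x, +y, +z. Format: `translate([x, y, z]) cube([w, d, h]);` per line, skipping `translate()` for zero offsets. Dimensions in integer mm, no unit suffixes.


cube([1527, 158, 20]);
translate([0, 72, 20]) cube([1527, 14, 431]);
translate([0, 0, 451]) cube([1527, 158, 20]);


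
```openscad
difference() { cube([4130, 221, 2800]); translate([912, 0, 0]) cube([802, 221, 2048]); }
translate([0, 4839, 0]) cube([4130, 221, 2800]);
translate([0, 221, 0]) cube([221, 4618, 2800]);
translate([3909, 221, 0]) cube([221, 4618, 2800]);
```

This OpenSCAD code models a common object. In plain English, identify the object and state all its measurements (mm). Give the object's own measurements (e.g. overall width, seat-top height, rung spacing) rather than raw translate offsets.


A single room: four walls, each 2800 mm tall and 221 mm thick, enclosing an outside footprint 4130×5060 mm (x × y), no floor or roof. The front and back walls (−y and +y sides) run the full x-width; the side walls fit between their inner faces. A door opening 802 mm wide and 2048 mm tall is cut through the front wall from the floor up, its −x edge 912 mm from the wall's −x end.


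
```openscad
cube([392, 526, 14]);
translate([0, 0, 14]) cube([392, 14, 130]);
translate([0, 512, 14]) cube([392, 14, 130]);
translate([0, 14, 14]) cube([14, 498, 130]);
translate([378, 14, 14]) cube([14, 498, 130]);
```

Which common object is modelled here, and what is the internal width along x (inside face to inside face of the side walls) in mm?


An open box. The internal width is 364 mm.

A 392×526 base slab with four walls standing on it — an open box. The base is 392 mm wide and the walls are 14 mm thick, so the internal width is 392 − 2 × 14 = 364 mm.


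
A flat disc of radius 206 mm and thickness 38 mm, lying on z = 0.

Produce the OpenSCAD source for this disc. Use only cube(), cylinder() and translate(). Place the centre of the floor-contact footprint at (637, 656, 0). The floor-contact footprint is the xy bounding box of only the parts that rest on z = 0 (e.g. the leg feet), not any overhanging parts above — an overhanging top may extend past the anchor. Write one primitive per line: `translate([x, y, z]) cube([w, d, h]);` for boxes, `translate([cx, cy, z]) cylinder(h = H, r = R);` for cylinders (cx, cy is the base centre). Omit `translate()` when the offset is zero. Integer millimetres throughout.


translate([637, 656, 0]) cylinder(h = 38, r = 206);


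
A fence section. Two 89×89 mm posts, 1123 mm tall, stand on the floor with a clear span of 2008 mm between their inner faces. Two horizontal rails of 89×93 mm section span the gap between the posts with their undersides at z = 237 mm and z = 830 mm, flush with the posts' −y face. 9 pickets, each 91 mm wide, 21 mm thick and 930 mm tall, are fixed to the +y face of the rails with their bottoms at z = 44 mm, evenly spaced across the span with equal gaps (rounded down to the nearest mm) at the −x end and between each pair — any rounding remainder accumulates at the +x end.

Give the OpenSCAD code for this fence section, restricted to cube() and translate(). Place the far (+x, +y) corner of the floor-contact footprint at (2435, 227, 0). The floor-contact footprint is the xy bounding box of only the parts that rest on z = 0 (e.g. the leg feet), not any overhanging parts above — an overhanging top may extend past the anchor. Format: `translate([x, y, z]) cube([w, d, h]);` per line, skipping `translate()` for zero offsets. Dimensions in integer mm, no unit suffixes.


translate([249, 138, 0]) cube([89, 89, 1123]);
translate([2346, 138, 0]) cube([89, 89, 1123]);
translate([338, 138, 237]) cube([2008, 89, 93]);
translate([338, 138, 830]) cube([2008, 89, 93]);
translate([456, 227, 44]) cube([91, 21, 930]);
translate([665, 227, 44]) cube([91, 21, 930]);
translate([874, 227, 44]) cube([91, 21, 930]);
translate([1083, 227, 44]) cube([91, 21, 930]);
translate([1292, 227, 44]) cube([91, 21, 930]);
translate([1501, 227, 44]) cube([91, 21, 930]);
translate([1710, 227, 44]) cube([91, 21, 930]);
translate([1919, 227, 44]) cube([91, 21, 930]);
translate([2128, 227, 44]) cube([91, 21, 930]);


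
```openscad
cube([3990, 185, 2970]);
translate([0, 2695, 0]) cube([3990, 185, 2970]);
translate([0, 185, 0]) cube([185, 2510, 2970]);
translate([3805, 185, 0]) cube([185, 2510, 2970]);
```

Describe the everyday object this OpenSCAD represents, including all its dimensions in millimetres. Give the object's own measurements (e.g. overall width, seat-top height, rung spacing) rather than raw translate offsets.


The wall frame of a small rectangular building: four walls, each 2970 mm tall and 185 mm thick, enclosing a footprint 3990 mm (x) by 2880 mm (y) outside-to-outside, with no floor or roof. The front and back walls (the −y and +y sides) span the full width; the two side walls fit between them.


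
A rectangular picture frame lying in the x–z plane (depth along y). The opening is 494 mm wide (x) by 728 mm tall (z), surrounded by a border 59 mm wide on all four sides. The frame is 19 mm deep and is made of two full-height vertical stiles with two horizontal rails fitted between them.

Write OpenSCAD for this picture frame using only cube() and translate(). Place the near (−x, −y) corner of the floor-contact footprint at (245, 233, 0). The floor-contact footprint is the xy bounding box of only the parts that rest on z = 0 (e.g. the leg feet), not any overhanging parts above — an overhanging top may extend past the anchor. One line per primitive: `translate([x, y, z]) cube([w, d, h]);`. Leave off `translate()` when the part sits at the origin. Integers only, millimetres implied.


translate([245, 233, 0]) cube([59, 19, 846]);
translate([798, 233, 0]) cube([59, 19, 846]);
translate([304, 233, 0]) cube([494, 19, 59]);
translate([304, 233, 787]) cube([494, 19, 59]);


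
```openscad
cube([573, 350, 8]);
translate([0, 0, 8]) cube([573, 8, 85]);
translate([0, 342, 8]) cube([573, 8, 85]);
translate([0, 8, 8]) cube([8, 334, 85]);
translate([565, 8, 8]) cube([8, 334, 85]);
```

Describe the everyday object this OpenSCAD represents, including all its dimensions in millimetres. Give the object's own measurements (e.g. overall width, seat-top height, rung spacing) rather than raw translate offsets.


An open-topped rectangular box: outside dimensions 573×350×93 mm, with a uniform wall and base thickness of 8 mm. The base is a full 573×350 slab on the floor; four walls sit on top of the base. The front and back walls (the −y and +y sides) span the full width; the two side walls fit between them.


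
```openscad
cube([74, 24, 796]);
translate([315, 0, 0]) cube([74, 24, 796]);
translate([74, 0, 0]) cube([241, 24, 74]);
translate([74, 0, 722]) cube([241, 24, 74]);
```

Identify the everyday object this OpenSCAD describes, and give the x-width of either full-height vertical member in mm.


A picture frame. The border width is 74 mm.

Four thin pieces enclosing a rectangular opening — a picture frame. The two full-height stiles are 796 mm tall; the top rail sits at z = 722 and is 74 mm tall, so the border above the opening is 796 − 722 = 74 mm, matching the stile x-width.


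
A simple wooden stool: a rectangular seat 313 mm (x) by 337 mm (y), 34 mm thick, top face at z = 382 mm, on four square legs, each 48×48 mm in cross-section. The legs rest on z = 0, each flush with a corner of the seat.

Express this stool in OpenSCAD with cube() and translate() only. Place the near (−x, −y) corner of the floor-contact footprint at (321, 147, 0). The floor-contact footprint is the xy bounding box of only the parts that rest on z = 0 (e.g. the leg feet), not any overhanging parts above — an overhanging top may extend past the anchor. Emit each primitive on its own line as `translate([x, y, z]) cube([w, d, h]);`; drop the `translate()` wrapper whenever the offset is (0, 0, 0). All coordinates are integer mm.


// leg_h = 382 - 34 = 348
translate([321, 147, 348]) cube([313, 337, 34]);
translate([321, 147, 0]) cube([48, 48, 348]);
translate([586, 147, 0]) cube([48, 48, 348]);
translate([321, 436, 0]) cube([48, 48, 348]);
translate([586, 436, 0]) cube([48, 48, 348]);


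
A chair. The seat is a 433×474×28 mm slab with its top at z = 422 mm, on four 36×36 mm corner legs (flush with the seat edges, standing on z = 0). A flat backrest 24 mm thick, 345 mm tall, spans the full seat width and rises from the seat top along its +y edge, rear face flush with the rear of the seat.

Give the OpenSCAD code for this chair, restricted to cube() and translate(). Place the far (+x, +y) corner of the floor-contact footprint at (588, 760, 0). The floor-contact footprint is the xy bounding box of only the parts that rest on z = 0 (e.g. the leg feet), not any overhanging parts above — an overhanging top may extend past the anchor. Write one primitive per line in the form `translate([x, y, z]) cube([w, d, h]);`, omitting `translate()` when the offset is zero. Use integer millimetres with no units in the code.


translate([155, 286, 394]) cube([433, 474, 28]);
translate([155, 286, 0]) cube([36, 36, 394]);
translate([552, 286, 0]) cube([36, 36, 394]);
translate([155, 724, 0]) cube([36, 36, 394]);
translate([552, 724, 0]) cube([36, 36, 394]);
translate([155, 736, 422]) cube([433, 24, 345]);


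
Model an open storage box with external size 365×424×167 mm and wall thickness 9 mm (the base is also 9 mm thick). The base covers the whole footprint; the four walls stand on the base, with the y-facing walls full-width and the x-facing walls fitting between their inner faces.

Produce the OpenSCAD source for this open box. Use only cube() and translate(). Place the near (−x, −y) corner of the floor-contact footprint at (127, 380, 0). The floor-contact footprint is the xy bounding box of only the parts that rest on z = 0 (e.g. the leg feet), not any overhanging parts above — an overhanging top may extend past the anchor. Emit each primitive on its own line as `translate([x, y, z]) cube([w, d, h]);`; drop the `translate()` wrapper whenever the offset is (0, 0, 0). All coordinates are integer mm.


translate([127, 380, 0]) cube([365, 424, 9]);
translate([127, 380, 9]) cube([365, 9, 158]);
translate([127, 795, 9]) cube([365, 9, 158]);
translate([127, 389, 9]) cube([9, 406, 158]);
translate([483, 389, 9]) cube([9, 406, 158]);


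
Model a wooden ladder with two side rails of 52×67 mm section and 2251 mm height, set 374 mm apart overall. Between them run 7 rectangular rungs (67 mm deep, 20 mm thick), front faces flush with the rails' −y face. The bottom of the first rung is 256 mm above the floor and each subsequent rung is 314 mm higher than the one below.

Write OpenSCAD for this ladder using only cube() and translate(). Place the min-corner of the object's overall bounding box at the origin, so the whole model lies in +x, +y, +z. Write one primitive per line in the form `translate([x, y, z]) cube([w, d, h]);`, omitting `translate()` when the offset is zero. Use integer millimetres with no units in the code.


cube([52, 67, 2251]);
translate([322, 0, 0]) cube([52, 67, 2251]);
translate([52, 0, 256]) cube([270, 67, 20]);
translate([52, 0, 570]) cube([270, 67, 20]);
translate([52, 0, 884]) cube([270, 67, 20]);
translate([52, 0, 1198]) cube([270, 67, 20]);
translate([52, 0, 1512]) cube([270, 67, 20]);
translate([52, 0, 1826]) cube([270, 67, 20]);
translate([52, 0, 2140]) cube([270, 67, 20]);


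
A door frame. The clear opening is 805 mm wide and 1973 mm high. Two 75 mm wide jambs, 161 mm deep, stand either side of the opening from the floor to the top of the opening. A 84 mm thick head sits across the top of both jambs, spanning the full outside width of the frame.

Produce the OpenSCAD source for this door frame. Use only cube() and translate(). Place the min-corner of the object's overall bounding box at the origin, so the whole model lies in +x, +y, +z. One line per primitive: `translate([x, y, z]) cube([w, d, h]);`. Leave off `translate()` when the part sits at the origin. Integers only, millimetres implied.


cube([75, 161, 1973]);
translate([880, 0, 0]) cube([75, 161, 1973]);
translate([0, 0, 1973]) cube([955, 161, 84]);


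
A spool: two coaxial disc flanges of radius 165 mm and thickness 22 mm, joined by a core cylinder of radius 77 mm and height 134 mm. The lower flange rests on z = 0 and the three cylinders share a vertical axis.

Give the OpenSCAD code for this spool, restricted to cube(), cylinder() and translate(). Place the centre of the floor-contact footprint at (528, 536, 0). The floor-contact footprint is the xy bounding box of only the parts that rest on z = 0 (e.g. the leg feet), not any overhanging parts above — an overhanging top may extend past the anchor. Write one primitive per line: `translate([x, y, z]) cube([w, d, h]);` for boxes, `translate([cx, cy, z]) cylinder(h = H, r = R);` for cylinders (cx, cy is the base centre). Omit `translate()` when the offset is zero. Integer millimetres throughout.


translate([528, 536, 0]) cylinder(h = 22, r = 165);
translate([528, 536, 22]) cylinder(h = 134, r = 77);
translate([528, 536, 156]) cylinder(h = 22, r = 165);


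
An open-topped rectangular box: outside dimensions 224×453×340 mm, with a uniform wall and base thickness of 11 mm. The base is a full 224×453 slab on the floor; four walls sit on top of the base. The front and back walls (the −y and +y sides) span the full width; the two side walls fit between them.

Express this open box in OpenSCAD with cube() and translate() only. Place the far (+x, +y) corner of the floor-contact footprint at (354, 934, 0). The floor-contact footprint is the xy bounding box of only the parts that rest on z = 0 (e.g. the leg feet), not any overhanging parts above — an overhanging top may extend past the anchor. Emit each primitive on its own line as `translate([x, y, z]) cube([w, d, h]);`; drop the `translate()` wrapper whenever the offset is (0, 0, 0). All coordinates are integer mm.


translate([130, 481, 0]) cube([224, 453, 11]);
translate([130, 481, 11]) cube([224, 11, 329]);
translate([130, 923, 11]) cube([224, 11, 329]);
translate([130, 492, 11]) cube([11, 431, 329]);
translate([343, 492, 11]) cube([11, 431, 329]);


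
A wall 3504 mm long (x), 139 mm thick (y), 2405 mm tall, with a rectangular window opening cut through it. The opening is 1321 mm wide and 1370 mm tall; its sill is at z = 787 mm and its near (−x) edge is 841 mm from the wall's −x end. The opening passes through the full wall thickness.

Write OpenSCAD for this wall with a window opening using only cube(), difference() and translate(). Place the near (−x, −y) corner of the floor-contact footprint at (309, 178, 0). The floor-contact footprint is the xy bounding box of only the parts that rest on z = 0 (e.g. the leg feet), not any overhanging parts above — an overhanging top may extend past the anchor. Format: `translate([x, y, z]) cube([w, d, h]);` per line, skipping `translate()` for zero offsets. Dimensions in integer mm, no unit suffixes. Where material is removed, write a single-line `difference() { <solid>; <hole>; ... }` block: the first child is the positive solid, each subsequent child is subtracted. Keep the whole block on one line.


difference() { translate([309, 178, 0]) cube([3504, 139, 2405]); translate([1150, 178, 787]) cube([1321, 139, 1370]); }


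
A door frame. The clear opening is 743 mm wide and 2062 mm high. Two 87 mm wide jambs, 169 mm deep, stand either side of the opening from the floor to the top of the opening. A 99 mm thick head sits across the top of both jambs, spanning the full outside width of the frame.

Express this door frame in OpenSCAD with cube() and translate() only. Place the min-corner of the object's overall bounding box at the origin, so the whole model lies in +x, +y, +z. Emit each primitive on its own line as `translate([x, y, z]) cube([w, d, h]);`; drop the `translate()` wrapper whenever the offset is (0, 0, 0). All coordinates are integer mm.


cube([87, 169, 2062]);
translate([830, 0, 0]) cube([87, 169, 2062]);
translate([0, 0, 2062]) cube([917, 169, 99]);


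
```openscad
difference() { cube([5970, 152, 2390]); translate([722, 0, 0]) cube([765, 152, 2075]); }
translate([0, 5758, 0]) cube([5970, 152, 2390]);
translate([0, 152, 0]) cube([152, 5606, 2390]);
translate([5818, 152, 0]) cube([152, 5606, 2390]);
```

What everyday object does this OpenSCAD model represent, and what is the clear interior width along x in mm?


A single room. The interior width is 5666 mm.

Four walls enclosing a rectangle with a door in the front wall — a room. Outside width 5970 minus two 152 mm walls gives 5666 mm.


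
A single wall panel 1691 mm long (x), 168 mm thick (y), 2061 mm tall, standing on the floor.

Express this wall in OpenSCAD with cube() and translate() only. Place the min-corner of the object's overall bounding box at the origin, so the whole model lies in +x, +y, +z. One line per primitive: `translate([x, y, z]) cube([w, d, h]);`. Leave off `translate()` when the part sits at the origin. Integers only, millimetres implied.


cube([1691, 168, 2061]);


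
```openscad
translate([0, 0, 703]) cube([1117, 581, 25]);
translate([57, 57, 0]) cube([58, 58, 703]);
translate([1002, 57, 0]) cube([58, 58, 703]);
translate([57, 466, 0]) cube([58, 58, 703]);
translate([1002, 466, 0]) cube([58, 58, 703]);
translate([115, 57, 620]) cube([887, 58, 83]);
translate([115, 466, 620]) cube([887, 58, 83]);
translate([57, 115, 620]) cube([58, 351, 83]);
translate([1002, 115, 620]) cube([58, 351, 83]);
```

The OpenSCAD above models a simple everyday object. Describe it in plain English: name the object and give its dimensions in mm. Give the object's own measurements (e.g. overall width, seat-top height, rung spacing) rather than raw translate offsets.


A table: top 1117 mm (x) × 581 mm (y), 25 mm thick, upper face at z = 728 mm, on four 58×58 mm square legs, each inset 57 mm from the nearest pair of top edges from z = 0 to the bottom of the top. Four apron rails, 58 mm thick and 83 mm tall, run between adjacent legs with their top edges flush with the underside of the top and their outer faces flush with the legs' outer faces.


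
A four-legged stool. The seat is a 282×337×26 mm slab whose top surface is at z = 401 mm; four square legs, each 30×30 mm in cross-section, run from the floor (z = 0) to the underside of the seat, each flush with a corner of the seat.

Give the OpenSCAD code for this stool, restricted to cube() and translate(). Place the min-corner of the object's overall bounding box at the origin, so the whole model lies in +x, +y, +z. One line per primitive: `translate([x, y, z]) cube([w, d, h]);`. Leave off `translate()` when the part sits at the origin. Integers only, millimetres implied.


translate([0, 0, 375]) cube([282, 337, 26]);
cube([30, 30, 375]);
translate([252, 0, 0]) cube([30, 30, 375]);
translate([0, 307, 0]) cube([30, 30, 375]);
translate([252, 307, 0]) cube([30, 30, 375]);


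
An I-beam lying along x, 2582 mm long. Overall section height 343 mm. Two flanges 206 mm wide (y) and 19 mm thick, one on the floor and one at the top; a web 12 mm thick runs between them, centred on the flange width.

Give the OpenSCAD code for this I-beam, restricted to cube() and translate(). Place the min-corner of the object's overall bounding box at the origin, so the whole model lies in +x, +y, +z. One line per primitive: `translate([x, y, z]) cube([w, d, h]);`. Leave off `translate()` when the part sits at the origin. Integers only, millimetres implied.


cube([2582, 206, 19]);
translate([0, 97, 19]) cube([2582, 12, 305]);
translate([0, 0, 324]) cube([2582, 206, 19]);


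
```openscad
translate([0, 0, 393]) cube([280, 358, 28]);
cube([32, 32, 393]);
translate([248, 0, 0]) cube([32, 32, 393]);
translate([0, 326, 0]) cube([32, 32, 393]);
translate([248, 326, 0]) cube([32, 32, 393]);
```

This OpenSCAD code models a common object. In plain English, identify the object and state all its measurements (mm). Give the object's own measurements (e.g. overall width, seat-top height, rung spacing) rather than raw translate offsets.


A four-legged stool. The seat is a 280×358×28 mm slab whose top surface is at z = 421 mm; four square legs, each 32×32 mm in cross-section, run from the floor (z = 0) to the underside of the seat, each flush with a corner of the seat.


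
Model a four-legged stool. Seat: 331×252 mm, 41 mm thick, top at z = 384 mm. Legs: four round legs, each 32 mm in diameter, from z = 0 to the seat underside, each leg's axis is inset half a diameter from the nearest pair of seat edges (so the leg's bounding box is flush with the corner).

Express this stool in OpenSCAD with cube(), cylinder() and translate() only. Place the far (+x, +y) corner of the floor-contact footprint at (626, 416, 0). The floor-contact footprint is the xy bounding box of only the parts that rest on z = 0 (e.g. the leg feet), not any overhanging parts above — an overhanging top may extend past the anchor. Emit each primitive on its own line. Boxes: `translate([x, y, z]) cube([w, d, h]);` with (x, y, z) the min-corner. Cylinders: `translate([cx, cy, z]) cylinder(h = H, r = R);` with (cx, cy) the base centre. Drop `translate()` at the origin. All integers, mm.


// leg_h = 384 - 41 = 343
translate([295, 164, 343]) cube([331, 252, 41]);
translate([311, 180, 0]) cylinder(h = 343, r = 16);
translate([610, 180, 0]) cylinder(h = 343, r = 16);
translate([311, 400, 0]) cylinder(h = 343, r = 16);
translate([610, 400, 0]) cylinder(h = 343, r = 16);


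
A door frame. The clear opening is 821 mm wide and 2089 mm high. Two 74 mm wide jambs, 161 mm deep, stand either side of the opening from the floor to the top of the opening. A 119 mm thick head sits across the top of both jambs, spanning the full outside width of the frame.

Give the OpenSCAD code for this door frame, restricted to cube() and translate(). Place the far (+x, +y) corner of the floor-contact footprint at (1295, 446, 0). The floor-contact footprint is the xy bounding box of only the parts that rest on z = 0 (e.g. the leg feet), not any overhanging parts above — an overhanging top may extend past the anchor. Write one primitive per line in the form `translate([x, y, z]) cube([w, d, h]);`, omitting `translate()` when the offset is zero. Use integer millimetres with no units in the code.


translate([326, 285, 0]) cube([74, 161, 2089]);
translate([1221, 285, 0]) cube([74, 161, 2089]);
translate([326, 285, 2089]) cube([969, 161, 119]);


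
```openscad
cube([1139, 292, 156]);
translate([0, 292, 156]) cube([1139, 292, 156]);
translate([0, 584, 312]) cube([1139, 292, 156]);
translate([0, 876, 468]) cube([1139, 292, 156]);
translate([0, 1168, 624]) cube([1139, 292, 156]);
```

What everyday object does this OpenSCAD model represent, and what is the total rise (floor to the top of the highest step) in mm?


A staircase. The total rise is 780 mm.

5 identical blocks, each offset up and back from the previous — a staircase. Each step is 156 mm tall and there are 5 of them, so the total rise is 5 × 156 = 780 mm.


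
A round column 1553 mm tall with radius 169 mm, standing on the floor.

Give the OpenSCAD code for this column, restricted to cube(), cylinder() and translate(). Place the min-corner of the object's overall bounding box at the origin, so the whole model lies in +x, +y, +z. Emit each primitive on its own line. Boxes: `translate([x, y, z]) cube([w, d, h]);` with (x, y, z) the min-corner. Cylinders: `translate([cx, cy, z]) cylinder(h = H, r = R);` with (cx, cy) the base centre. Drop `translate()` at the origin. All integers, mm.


translate([169, 169, 0]) cylinder(h = 1553, r = 169);


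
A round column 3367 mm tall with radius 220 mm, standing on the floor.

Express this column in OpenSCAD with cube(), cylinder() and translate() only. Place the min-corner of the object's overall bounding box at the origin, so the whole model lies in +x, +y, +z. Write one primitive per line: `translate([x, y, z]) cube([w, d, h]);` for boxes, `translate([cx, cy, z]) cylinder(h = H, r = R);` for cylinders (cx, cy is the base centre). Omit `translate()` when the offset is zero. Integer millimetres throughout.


translate([220, 220, 0]) cylinder(h = 3367, r = 220);


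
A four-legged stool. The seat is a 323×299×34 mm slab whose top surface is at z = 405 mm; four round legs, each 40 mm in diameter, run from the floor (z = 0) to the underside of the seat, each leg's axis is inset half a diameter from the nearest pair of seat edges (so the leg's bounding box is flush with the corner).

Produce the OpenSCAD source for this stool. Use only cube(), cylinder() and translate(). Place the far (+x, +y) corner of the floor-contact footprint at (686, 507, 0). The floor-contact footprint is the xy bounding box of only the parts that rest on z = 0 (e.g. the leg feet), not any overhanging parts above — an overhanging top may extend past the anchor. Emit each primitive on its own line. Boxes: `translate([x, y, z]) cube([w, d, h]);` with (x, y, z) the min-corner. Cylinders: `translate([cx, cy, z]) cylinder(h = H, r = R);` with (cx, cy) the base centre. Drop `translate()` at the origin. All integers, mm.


translate([363, 208, 371]) cube([323, 299, 34]);
translate([383, 228, 0]) cylinder(h = 371, r = 20);
translate([666, 228, 0]) cylinder(h = 371, r = 20);
translate([383, 487, 0]) cylinder(h = 371, r = 20);
translate([666, 487, 0]) cylinder(h = 371, r = 20);


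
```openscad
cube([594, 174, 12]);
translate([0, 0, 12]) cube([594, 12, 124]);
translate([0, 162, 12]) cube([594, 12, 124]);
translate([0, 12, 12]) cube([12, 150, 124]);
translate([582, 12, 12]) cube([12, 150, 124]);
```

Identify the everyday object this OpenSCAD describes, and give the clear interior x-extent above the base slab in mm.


An open box. The internal width is 570 mm.

A 594×174 base slab with four walls standing on it — an open box. The base is 594 mm wide and the walls are 12 mm thick, so the internal width is 594 − 2 × 12 = 570 mm.


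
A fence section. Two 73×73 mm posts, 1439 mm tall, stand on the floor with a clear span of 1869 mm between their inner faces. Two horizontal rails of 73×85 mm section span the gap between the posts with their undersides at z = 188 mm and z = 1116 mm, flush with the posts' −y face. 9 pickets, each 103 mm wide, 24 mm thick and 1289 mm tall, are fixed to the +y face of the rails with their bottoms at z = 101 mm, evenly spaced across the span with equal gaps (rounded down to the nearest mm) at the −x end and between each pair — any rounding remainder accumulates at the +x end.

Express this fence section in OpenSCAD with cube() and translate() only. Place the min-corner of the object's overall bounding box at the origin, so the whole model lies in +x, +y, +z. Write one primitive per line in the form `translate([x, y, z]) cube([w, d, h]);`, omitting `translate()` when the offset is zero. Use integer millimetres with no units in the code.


cube([73, 73, 1439]);
translate([1942, 0, 0]) cube([73, 73, 1439]);
translate([73, 0, 188]) cube([1869, 73, 85]);
translate([73, 0, 1116]) cube([1869, 73, 85]);
translate([167, 73, 101]) cube([103, 24, 1289]);
translate([364, 73, 101]) cube([103, 24, 1289]);
translate([561, 73, 101]) cube([103, 24, 1289]);
translate([758, 73, 101]) cube([103, 24, 1289]);
translate([955, 73, 101]) cube([103, 24, 1289]);
translate([1152, 73, 101]) cube([103, 24, 1289]);
translate([1349, 73, 101]) cube([103, 24, 1289]);
translate([1546, 73, 101]) cube([103, 24, 1289]);
translate([1743, 73, 101]) cube([103, 24, 1289]);


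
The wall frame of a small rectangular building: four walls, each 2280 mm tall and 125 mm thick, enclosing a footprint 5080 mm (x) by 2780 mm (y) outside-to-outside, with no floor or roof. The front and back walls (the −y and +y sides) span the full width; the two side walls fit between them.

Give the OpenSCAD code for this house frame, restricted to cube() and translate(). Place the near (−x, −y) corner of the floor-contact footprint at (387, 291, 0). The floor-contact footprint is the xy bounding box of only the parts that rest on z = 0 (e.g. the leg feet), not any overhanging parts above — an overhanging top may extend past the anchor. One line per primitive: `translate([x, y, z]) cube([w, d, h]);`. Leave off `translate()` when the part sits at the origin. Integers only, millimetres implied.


translate([387, 291, 0]) cube([5080, 125, 2280]);
translate([387, 2946, 0]) cube([5080, 125, 2280]);
translate([387, 416, 0]) cube([125, 2530, 2280]);
translate([5342, 416, 0]) cube([125, 2530, 2280]);


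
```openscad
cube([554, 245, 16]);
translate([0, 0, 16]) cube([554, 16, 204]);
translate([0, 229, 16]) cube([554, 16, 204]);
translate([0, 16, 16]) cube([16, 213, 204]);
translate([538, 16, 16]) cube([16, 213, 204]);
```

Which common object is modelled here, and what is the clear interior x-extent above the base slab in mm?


An open box. The internal width is 522 mm.

A 554×245 base slab with four walls standing on it — an open box. The base is 554 mm wide and the walls are 16 mm thick, so the internal width is 554 − 2 × 16 = 522 mm.


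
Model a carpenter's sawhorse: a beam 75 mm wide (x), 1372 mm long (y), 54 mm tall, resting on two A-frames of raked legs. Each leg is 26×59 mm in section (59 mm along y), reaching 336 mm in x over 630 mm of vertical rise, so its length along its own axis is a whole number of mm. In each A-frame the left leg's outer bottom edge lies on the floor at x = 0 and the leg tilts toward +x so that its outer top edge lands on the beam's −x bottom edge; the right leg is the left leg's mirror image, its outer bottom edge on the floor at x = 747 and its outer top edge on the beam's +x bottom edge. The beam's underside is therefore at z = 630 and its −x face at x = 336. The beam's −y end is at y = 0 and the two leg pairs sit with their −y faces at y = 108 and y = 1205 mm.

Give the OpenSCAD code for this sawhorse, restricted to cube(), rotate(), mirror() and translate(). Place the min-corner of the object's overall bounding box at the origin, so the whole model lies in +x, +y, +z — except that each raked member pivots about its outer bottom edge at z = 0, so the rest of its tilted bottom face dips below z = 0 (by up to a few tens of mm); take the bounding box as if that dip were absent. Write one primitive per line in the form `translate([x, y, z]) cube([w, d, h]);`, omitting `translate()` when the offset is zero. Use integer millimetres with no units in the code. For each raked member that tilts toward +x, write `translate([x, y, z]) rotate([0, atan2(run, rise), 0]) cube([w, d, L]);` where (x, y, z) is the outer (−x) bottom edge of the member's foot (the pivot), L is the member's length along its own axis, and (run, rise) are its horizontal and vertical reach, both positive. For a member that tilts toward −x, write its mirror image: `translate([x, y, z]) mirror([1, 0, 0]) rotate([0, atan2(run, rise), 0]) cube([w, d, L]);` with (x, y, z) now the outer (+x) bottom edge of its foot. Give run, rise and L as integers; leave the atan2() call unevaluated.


translate([336, 0, 630]) cube([75, 1372, 54]);
translate([0, 108, 0]) rotate([0, atan2(336, 630), 0]) cube([26, 59, 714]);
translate([747, 108, 0]) mirror([1, 0, 0]) rotate([0, atan2(336, 630), 0]) cube([26, 59, 714]);
translate([0, 1205, 0]) rotate([0, atan2(336, 630), 0]) cube([26, 59, 714]);
translate([747, 1205, 0]) mirror([1, 0, 0]) rotate([0, atan2(336, 630), 0]) cube([26, 59, 714]);
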